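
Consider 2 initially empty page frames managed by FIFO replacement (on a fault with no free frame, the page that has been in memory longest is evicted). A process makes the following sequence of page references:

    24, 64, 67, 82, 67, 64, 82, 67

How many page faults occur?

6

24 -> miss, frames [24]
64 -> miss, frames [24, 64]
67 -> miss, evict 24, frames [64, 67]
82 -> miss, evict 64, frames [67, 82]
67 -> hit
64 -> miss, evict 67, frames [82, 64]
82 -> hit
67 -> miss, evict 82, frames [64, 67]
Page faults: 6.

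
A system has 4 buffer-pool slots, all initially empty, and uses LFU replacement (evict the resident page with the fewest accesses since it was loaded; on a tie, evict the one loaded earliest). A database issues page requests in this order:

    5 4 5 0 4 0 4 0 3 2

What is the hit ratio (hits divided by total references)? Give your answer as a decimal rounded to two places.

5 → miss, frames (5)
4 → miss, frames (5 4)
5 → hit
0 → miss, frames (5 4 0)
4 → hit
0 → hit
4 → hit
0 → hit
3 → miss, frames (5 4 0 3)
2 → miss, evict 3, frames (5 4 0 2)
Hits: 5 of 10 references → 5/10 = 0.5000.

0.50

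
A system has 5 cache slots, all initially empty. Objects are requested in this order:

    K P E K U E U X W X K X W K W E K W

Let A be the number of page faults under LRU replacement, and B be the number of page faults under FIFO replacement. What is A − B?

-1

Under LRU: F F F . F . . F F . . . . . . . . . → 6 faults.
Under FIFO: F F F . F . . F F . F . . . . . . . → 7 faults.
A − B = 6 − 7 = -1.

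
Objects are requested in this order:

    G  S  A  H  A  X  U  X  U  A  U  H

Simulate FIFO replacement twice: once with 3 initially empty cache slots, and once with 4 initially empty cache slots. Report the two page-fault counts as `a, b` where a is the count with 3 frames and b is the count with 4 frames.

8, 6

3 frames: F F F F . F F . . F . F → 8 faults.
4 frames: F F F F . F F . . . . . → 6 faults.
6 < 8: adding a frame reduced faults, as is typical.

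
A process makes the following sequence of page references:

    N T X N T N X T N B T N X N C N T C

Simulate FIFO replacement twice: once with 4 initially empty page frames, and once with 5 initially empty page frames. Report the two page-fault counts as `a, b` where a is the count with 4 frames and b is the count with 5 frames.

4 frames: F F F . . . . . . F . . . . F F F . → 7 faults.
5 frames: F F F . . . . . . F . . . . F . . . → 5 faults.
5 < 7: adding a frame reduced faults, as is typical.

7, 5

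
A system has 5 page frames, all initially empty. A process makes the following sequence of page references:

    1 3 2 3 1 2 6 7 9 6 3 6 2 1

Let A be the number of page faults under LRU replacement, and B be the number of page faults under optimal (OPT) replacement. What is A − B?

Under LRU: F F F . . . F F F . F . . F → 8 faults.
Under OPT: F F F . . . F F F . . . . . → 6 faults.
A − B = 8 − 6 = 2.

2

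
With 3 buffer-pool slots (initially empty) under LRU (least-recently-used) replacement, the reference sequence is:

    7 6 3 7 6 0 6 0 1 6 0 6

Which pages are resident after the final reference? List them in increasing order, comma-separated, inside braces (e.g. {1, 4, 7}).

{0, 1, 6}

7: miss, frames (7)
6: miss, frames (7 6)
3: miss, frames (7 6 3)
7: hit
6: hit
0: miss, evict 3, frames (7 6 0)
6: hit
0: hit
1: miss, evict 7, frames (6 0 1)
6: hit
0: hit
6: hit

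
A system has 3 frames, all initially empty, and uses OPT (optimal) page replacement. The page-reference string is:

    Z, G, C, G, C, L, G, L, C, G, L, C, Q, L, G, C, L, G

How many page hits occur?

12

Z -> fault, frames (Z)
G -> fault, frames (Z G)
C -> fault, frames (Z G C)
G -> hit
C -> hit
L -> fault, evict Z, frames (G C L)
G -> hit
L -> hit
C -> hit
G -> hit
L -> hit
C -> hit
Q -> fault, evict C, frames (G L Q)
L -> hit
G -> hit
C -> fault, evict Q, frames (G L C)
L -> hit
G -> hit
Hits: 12.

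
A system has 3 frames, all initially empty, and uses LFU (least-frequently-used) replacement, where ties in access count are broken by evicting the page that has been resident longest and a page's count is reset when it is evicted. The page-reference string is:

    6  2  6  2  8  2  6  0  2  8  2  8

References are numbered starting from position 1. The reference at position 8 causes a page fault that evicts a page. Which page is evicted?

8

pos 1: 6 -> fault, frames [6]
pos 2: 2 -> fault, frames [6, 2]
pos 3: 6 -> hit
pos 4: 2 -> hit
pos 5: 8 -> fault, frames [6, 2, 8]
pos 6: 2 -> hit
pos 7: 6 -> hit
pos 8: 0 -> fault, evict 8, frames [6, 2, 0]
At position 8, page 8 is evicted.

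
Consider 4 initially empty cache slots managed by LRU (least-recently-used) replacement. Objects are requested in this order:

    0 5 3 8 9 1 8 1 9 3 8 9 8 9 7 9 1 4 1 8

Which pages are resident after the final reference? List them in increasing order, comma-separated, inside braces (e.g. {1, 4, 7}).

{1, 4, 8, 9}

0: miss, frames [0]
5: miss, frames [0, 5]
3: miss, frames [0, 5, 3]
8: miss, frames [0, 5, 3, 8]
9: miss, evict 0, frames [5, 3, 8, 9]
1: miss, evict 5, frames [3, 8, 9, 1]
8: hit
1: hit
9: hit
3: hit
8: hit
9: hit
8: hit
9: hit
7: miss, evict 1, frames [3, 8, 9, 7]
9: hit
1: miss, evict 3, frames [8, 7, 9, 1]
4: miss, evict 8, frames [7, 9, 1, 4]
1: hit
8: miss, evict 7, frames [9, 4, 1, 8]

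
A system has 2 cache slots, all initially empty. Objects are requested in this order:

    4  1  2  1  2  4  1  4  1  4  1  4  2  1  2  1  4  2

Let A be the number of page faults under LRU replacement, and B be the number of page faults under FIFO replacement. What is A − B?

Under LRU: F F F . . F F . . . . . F F . . F F → 9 faults.
Under FIFO: F F F . . F F . . . . . F . . . F . → 7 faults.
A − B = 9 − 7 = 2.

2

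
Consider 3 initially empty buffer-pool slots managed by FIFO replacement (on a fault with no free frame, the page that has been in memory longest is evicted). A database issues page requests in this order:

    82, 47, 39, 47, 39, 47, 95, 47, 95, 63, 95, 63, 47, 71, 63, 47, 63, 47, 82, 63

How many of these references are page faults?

9

82 -> fault, frames {82}
47 -> fault, frames {82,47}
39 -> fault, frames {82,47,39}
47 -> hit
39 -> hit
47 -> hit
95 -> fault, evict 82, frames {47,39,95}
47 -> hit
95 -> hit
63 -> fault, evict 47, frames {39,95,63}
95 -> hit
63 -> hit
47 -> fault, evict 39, frames {95,63,47}
71 -> fault, evict 95, frames {63,47,71}
63 -> hit
47 -> hit
63 -> hit
47 -> hit
82 -> fault, evict 63, frames {47,71,82}
63 -> fault, evict 47, frames {71,82,63}
Page faults: 9.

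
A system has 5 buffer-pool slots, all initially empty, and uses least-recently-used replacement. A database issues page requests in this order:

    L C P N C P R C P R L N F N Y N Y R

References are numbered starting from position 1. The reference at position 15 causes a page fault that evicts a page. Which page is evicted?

pos 1: L: miss, frames [L]
pos 2: C: miss, frames [L, C]
pos 3: P: miss, frames [L, C, P]
pos 4: N: miss, frames [L, C, P, N]
pos 5: C: hit
pos 6: P: hit
pos 7: R: miss, frames [L, N, C, P, R]
pos 8: C: hit
pos 9: P: hit
pos 10: R: hit
pos 11: L: hit
pos 12: N: hit
pos 13: F: miss, evict C, frames [P, R, L, N, F]
pos 14: N: hit
pos 15: Y: miss, evict P, frames [R, L, F, N, Y]
At position 15, page P is evicted.

P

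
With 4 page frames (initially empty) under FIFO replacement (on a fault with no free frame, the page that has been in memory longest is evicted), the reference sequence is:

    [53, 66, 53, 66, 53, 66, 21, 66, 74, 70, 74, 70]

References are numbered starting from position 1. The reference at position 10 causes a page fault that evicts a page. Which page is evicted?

53

pos 1: 53 → fault, frames [53]
pos 2: 66 → fault, frames [53, 66]
pos 3: 53 → hit
pos 4: 66 → hit
pos 5: 53 → hit
pos 6: 66 → hit
pos 7: 21 → fault, frames [53, 66, 21]
pos 8: 66 → hit
pos 9: 74 → fault, frames [53, 66, 21, 74]
pos 10: 70 → fault, evict 53, frames [66, 21, 74, 70]
At position 10, page 53 is evicted.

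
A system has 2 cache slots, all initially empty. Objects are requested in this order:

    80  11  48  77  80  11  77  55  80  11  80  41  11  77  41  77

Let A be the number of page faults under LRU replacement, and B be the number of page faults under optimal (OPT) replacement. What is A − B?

5

Under LRU: F F F F F F F F F F . F F F F . → 14 faults.
Under OPT: F F F F . F . F F . . F . F . . → 9 faults.
A − B = 14 − 9 = 5.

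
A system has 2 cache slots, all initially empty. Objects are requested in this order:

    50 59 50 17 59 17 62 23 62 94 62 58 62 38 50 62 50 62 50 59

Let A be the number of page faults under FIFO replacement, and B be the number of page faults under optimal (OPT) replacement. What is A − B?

2

Under FIFO: F F . F . . F F . F F F . F F F . . . F → 12 faults.
Under OPT: F F . F . . F F . F . F . F F . . . . F → 10 faults.
A − B = 12 − 10 = 2.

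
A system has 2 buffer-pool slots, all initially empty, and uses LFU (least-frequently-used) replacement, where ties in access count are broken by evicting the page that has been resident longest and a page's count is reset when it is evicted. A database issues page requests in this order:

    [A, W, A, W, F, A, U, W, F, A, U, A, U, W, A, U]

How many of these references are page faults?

A: fault, frames (A)
W: fault, frames (A W)
A: hit
W: hit
F: fault, evict A, frames (W F)
A: fault, evict F, frames (W A)
U: fault, evict A, frames (W U)
W: hit
F: fault, evict U, frames (W F)
A: fault, evict F, frames (W A)
U: fault, evict A, frames (W U)
A: fault, evict U, frames (W A)
U: fault, evict A, frames (W U)
W: hit
A: fault, evict U, frames (W A)
U: fault, evict A, frames (W U)
Page faults: 12.

12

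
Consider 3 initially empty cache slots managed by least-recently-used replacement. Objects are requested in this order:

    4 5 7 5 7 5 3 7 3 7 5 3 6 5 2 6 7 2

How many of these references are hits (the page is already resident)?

11

4: miss, frames {4}
5: miss, frames {4,5}
7: miss, frames {4,5,7}
5: hit
7: hit
5: hit
3: miss, evict 4, frames {7,5,3}
7: hit
3: hit
7: hit
5: hit
3: hit
6: miss, evict 7, frames {5,3,6}
5: hit
2: miss, evict 3, frames {6,5,2}
6: hit
7: miss, evict 5, frames {2,6,7}
2: hit
Hits: 11.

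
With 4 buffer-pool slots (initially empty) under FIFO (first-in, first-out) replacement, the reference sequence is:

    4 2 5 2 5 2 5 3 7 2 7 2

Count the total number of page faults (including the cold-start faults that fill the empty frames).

4: miss, frames {4}
2: miss, frames {4,2}
5: miss, frames {4,2,5}
2: hit
5: hit
2: hit
5: hit
3: miss, frames {4,2,5,3}
7: miss, evict 4, frames {2,5,3,7}
2: hit
7: hit
2: hit
Page faults: 5.

5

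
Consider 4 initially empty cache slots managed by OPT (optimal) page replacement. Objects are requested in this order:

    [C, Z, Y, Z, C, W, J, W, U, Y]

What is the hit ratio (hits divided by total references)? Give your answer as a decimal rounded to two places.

0.40

C -> miss, frames {C}
Z -> miss, frames {C,Z}
Y -> miss, frames {C,Z,Y}
Z -> hit
C -> hit
W -> miss, frames {C,Z,Y,W}
J -> miss, evict Z, frames {C,Y,W,J}
W -> hit
U -> miss, evict J, frames {C,Y,W,U}
Y -> hit
Hits: 4 of 10 references → 4/10 = 0.4000.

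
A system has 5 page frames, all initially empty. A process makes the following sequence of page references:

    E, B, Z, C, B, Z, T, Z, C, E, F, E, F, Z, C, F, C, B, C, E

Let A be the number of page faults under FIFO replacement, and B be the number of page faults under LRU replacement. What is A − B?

1

Under FIFO: F F F F . . F . . . F F . . . . . F . . → 8 faults.
Under LRU: F F F F . . F . . . F . . . . . . F . . → 7 faults.
A − B = 8 − 7 = 1.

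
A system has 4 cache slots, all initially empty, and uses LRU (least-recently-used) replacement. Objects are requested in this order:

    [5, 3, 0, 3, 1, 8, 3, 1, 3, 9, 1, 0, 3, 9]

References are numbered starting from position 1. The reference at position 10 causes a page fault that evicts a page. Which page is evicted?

pos 1: 5: miss, frames [5]
pos 2: 3: miss, frames [5, 3]
pos 3: 0: miss, frames [5, 3, 0]
pos 4: 3: hit
pos 5: 1: miss, frames [5, 0, 3, 1]
pos 6: 8: miss, evict 5, frames [0, 3, 1, 8]
pos 7: 3: hit
pos 8: 1: hit
pos 9: 3: hit
pos 10: 9: miss, evict 0, frames [8, 1, 3, 9]
At position 10, page 0 is evicted.

0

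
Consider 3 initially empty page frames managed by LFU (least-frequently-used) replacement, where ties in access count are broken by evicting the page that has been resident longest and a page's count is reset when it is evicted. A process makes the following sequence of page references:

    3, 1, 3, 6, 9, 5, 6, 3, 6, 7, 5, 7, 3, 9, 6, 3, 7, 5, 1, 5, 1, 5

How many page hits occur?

3 -> fault, frames [3]
1 -> fault, frames [3, 1]
3 -> hit
6 -> fault, frames [3, 1, 6]
9 -> fault, evict 1, frames [3, 6, 9]
5 -> fault, evict 6, frames [3, 9, 5]
6 -> fault, evict 9, frames [3, 5, 6]
3 -> hit
6 -> hit
7 -> fault, evict 5, frames [3, 6, 7]
5 -> fault, evict 7, frames [3, 6, 5]
7 -> fault, evict 5, frames [3, 6, 7]
3 -> hit
9 -> fault, evict 7, frames [3, 6, 9]
6 -> hit
3 -> hit
7 -> fault, evict 9, frames [3, 6, 7]
5 -> fault, evict 7, frames [3, 6, 5]
1 -> fault, evict 5, frames [3, 6, 1]
5 -> fault, evict 1, frames [3, 6, 5]
1 -> fault, evict 5, frames [3, 6, 1]
5 -> fault, evict 1, frames [3, 6, 5]
Hits: 6.

6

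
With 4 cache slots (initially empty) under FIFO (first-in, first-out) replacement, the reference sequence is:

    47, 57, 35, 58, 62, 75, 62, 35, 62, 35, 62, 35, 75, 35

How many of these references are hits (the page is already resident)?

8

47 → fault, frames {47}
57 → fault, frames {47,57}
35 → fault, frames {47,57,35}
58 → fault, frames {47,57,35,58}
62 → fault, evict 47, frames {57,35,58,62}
75 → fault, evict 57, frames {35,58,62,75}
62 → hit
35 → hit
62 → hit
35 → hit
62 → hit
35 → hit
75 → hit
35 → hit
Hits: 8.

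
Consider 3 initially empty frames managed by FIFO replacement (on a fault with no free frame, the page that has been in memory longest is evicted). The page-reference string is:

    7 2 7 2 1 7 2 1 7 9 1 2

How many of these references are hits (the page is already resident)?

8

7: fault, frames [7]
2: fault, frames [7, 2]
7: hit
2: hit
1: fault, frames [7, 2, 1]
7: hit
2: hit
1: hit
7: hit
9: fault, evict 7, frames [2, 1, 9]
1: hit
2: hit
Hits: 8.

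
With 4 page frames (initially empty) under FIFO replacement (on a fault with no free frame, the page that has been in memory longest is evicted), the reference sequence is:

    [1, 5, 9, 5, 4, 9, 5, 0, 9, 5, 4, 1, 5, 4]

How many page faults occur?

7

1 -> fault, frames (1)
5 -> fault, frames (1 5)
9 -> fault, frames (1 5 9)
5 -> hit
4 -> fault, frames (1 5 9 4)
9 -> hit
5 -> hit
0 -> fault, evict 1, frames (5 9 4 0)
9 -> hit
5 -> hit
4 -> hit
1 -> fault, evict 5, frames (9 4 0 1)
5 -> fault, evict 9, frames (4 0 1 5)
4 -> hit
Page faults: 7.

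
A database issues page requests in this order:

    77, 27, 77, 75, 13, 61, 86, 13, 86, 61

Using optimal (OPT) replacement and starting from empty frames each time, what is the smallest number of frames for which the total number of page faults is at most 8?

2

f=1: 10 faults
f=2: 7 faults
f=3: 6 faults
f=4: 6 faults
f=5: 6 faults
f=6: 6 faults
Smallest f with faults ≤ 8 is 2.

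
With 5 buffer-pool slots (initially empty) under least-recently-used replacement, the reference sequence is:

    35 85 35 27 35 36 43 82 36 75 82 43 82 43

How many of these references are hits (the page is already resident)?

7

35 → fault, frames [35]
85 → fault, frames [35, 85]
35 → hit
27 → fault, frames [85, 35, 27]
35 → hit
36 → fault, frames [85, 27, 35, 36]
43 → fault, frames [85, 27, 35, 36, 43]
82 → fault, evict 85, frames [27, 35, 36, 43, 82]
36 → hit
75 → fault, evict 27, frames [35, 43, 82, 36, 75]
82 → hit
43 → hit
82 → hit
43 → hit
Hits: 7.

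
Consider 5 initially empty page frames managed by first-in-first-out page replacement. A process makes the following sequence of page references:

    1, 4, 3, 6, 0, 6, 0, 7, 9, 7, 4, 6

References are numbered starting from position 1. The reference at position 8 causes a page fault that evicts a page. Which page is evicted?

pos 1: 1: miss, frames [1]
pos 2: 4: miss, frames [1, 4]
pos 3: 3: miss, frames [1, 4, 3]
pos 4: 6: miss, frames [1, 4, 3, 6]
pos 5: 0: miss, frames [1, 4, 3, 6, 0]
pos 6: 6: hit
pos 7: 0: hit
pos 8: 7: miss, evict 1, frames [4, 3, 6, 0, 7]
At position 8, page 1 is evicted.

1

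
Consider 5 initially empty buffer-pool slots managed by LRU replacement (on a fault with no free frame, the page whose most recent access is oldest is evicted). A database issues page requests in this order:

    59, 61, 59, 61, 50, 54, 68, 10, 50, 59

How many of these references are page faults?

7

59 → miss, frames [59]
61 → miss, frames [59, 61]
59 → hit
61 → hit
50 → miss, frames [59, 61, 50]
54 → miss, frames [59, 61, 50, 54]
68 → miss, frames [59, 61, 50, 54, 68]
10 → miss, evict 59, frames [61, 50, 54, 68, 10]
50 → hit
59 → miss, evict 61, frames [54, 68, 10, 50, 59]
Page faults: 7.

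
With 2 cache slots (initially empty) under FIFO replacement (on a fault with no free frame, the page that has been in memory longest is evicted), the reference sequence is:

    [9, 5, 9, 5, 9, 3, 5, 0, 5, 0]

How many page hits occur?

9: fault, frames (9)
5: fault, frames (9 5)
9: hit
5: hit
9: hit
3: fault, evict 9, frames (5 3)
5: hit
0: fault, evict 5, frames (3 0)
5: fault, evict 3, frames (0 5)
0: hit
Hits: 5.

5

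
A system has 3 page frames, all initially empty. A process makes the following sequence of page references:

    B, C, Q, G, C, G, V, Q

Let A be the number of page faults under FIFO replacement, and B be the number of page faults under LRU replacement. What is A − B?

Under FIFO: F F F F . . F . → 5 faults.
Under LRU: F F F F . . F F → 6 faults.
A − B = 5 − 6 = -1.

-1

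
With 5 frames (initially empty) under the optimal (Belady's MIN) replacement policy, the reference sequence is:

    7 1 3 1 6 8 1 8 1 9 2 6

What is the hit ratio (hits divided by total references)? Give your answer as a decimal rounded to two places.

7 → fault, frames {7}
1 → fault, frames {7,1}
3 → fault, frames {7,1,3}
1 → hit
6 → fault, frames {7,1,3,6}
8 → fault, frames {7,1,3,6,8}
1 → hit
8 → hit
1 → hit
9 → fault, evict 8, frames {7,1,3,6,9}
2 → fault, evict 9, frames {7,1,3,6,2}
6 → hit
Hits: 5 of 12 references → 5/12 = 0.4167.

0.42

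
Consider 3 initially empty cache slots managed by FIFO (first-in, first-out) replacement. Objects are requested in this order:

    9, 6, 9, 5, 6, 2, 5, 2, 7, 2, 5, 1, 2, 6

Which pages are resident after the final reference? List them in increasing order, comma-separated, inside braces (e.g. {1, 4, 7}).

{1, 6, 7}

9 → miss, frames {9}
6 → miss, frames {9,6}
9 → hit
5 → miss, frames {9,6,5}
6 → hit
2 → miss, evict 9, frames {6,5,2}
5 → hit
2 → hit
7 → miss, evict 6, frames {5,2,7}
2 → hit
5 → hit
1 → miss, evict 5, frames {2,7,1}
2 → hit
6 → miss, evict 2, frames {7,1,6}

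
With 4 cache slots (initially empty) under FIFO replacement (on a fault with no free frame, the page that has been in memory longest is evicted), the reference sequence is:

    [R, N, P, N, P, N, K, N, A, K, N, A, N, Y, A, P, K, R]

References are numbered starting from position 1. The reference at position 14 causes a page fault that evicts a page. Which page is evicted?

N

pos 1: R -> fault, frames {R}
pos 2: N -> fault, frames {R,N}
pos 3: P -> fault, frames {R,N,P}
pos 4: N -> hit
pos 5: P -> hit
pos 6: N -> hit
pos 7: K -> fault, frames {R,N,P,K}
pos 8: N -> hit
pos 9: A -> fault, evict R, frames {N,P,K,A}
pos 10: K -> hit
pos 11: N -> hit
pos 12: A -> hit
pos 13: N -> hit
pos 14: Y -> fault, evict N, frames {P,K,A,Y}
At position 14, page N is evicted.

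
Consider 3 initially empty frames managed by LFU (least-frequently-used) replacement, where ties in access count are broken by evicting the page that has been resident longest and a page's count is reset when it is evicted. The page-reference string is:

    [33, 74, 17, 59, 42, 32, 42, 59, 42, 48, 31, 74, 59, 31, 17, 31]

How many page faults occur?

33: miss, frames [33]
74: miss, frames [33, 74]
17: miss, frames [33, 74, 17]
59: miss, evict 33, frames [74, 17, 59]
42: miss, evict 74, frames [17, 59, 42]
32: miss, evict 17, frames [59, 42, 32]
42: hit
59: hit
42: hit
48: miss, evict 32, frames [59, 42, 48]
31: miss, evict 48, frames [59, 42, 31]
74: miss, evict 31, frames [59, 42, 74]
59: hit
31: miss, evict 74, frames [59, 42, 31]
17: miss, evict 31, frames [59, 42, 17]
31: miss, evict 17, frames [59, 42, 31]
Page faults: 12.

12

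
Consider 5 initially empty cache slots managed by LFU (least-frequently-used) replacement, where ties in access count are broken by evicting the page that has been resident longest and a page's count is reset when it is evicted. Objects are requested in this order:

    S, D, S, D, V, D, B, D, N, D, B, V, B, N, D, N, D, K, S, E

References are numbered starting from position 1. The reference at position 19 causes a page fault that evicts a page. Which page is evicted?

pos 1: S: miss, frames {S}
pos 2: D: miss, frames {S,D}
pos 3: S: hit
pos 4: D: hit
pos 5: V: miss, frames {S,D,V}
pos 6: D: hit
pos 7: B: miss, frames {S,D,V,B}
pos 8: D: hit
pos 9: N: miss, frames {S,D,V,B,N}
pos 10: D: hit
pos 11: B: hit
pos 12: V: hit
pos 13: B: hit
pos 14: N: hit
pos 15: D: hit
pos 16: N: hit
pos 17: D: hit
pos 18: K: miss, evict S, frames {D,V,B,N,K}
pos 19: S: miss, evict K, frames {D,V,B,N,S}
At position 19, page K is evicted.

K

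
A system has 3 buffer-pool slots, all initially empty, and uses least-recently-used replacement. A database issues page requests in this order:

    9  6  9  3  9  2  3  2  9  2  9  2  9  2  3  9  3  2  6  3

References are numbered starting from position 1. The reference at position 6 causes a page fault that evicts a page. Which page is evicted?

6

pos 1: 9 -> miss, frames (9)
pos 2: 6 -> miss, frames (9 6)
pos 3: 9 -> hit
pos 4: 3 -> miss, frames (6 9 3)
pos 5: 9 -> hit
pos 6: 2 -> miss, evict 6, frames (3 9 2)
At position 6, page 6 is evicted.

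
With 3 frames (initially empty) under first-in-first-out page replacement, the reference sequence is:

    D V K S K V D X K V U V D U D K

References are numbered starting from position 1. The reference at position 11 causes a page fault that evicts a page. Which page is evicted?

X

pos 1: D -> fault, frames {D}
pos 2: V -> fault, frames {D,V}
pos 3: K -> fault, frames {D,V,K}
pos 4: S -> fault, evict D, frames {V,K,S}
pos 5: K -> hit
pos 6: V -> hit
pos 7: D -> fault, evict V, frames {K,S,D}
pos 8: X -> fault, evict K, frames {S,D,X}
pos 9: K -> fault, evict S, frames {D,X,K}
pos 10: V -> fault, evict D, frames {X,K,V}
pos 11: U -> fault, evict X, frames {K,V,U}
At position 11, page X is evicted.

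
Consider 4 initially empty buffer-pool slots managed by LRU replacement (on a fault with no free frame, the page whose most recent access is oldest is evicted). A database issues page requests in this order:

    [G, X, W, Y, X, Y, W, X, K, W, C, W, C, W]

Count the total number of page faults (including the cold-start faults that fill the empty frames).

6

G: fault, frames {G}
X: fault, frames {G,X}
W: fault, frames {G,X,W}
Y: fault, frames {G,X,W,Y}
X: hit
Y: hit
W: hit
X: hit
K: fault, evict G, frames {Y,W,X,K}
W: hit
C: fault, evict Y, frames {X,K,W,C}
W: hit
C: hit
W: hit
Page faults: 6.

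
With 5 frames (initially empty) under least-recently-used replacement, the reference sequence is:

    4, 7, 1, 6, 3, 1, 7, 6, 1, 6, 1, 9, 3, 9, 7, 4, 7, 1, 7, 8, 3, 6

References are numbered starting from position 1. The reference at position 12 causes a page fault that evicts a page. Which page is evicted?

4

pos 1: 4 -> fault, frames [4]
pos 2: 7 -> fault, frames [4, 7]
pos 3: 1 -> fault, frames [4, 7, 1]
pos 4: 6 -> fault, frames [4, 7, 1, 6]
pos 5: 3 -> fault, frames [4, 7, 1, 6, 3]
pos 6: 1 -> hit
pos 7: 7 -> hit
pos 8: 6 -> hit
pos 9: 1 -> hit
pos 10: 6 -> hit
pos 11: 1 -> hit
pos 12: 9 -> fault, evict 4, frames [3, 7, 6, 1, 9]
At position 12, page 4 is evicted.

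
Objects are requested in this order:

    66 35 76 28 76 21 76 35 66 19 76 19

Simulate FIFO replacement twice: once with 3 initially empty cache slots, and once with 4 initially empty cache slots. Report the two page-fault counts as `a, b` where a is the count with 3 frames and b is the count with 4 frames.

9, 8

3 frames: F F F F . F . F F F F . → 9 faults.
4 frames: F F F F . F . . F F F . → 8 faults.
8 < 9: adding a frame reduced faults, as is typical.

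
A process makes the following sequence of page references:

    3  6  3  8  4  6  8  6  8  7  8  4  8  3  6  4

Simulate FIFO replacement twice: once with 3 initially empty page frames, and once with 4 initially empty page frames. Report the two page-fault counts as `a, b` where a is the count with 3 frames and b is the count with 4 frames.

8, 7

3 frames: F F . F F . . . . F . . . F F F → 8 faults.
4 frames: F F . F F . . . . F . . . F F . → 7 faults.
7 < 8: adding a frame reduced faults, as is typical.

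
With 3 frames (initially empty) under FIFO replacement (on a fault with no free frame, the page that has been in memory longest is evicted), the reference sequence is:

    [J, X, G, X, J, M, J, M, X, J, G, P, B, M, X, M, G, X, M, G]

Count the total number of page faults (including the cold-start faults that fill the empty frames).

J: fault, frames [J]
X: fault, frames [J, X]
G: fault, frames [J, X, G]
X: hit
J: hit
M: fault, evict J, frames [X, G, M]
J: fault, evict X, frames [G, M, J]
M: hit
X: fault, evict G, frames [M, J, X]
J: hit
G: fault, evict M, frames [J, X, G]
P: fault, evict J, frames [X, G, P]
B: fault, evict X, frames [G, P, B]
M: fault, evict G, frames [P, B, M]
X: fault, evict P, frames [B, M, X]
M: hit
G: fault, evict B, frames [M, X, G]
X: hit
M: hit
G: hit
Page faults: 12.

12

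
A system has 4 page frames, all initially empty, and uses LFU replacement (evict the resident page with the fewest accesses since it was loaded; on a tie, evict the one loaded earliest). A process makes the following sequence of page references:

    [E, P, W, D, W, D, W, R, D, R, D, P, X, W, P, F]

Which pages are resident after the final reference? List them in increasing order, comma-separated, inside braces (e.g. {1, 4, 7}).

{D, F, R, W}

E -> miss, frames [E]
P -> miss, frames [E, P]
W -> miss, frames [E, P, W]
D -> miss, frames [E, P, W, D]
W -> hit
D -> hit
W -> hit
R -> miss, evict E, frames [P, W, D, R]
D -> hit
R -> hit
D -> hit
P -> hit
X -> miss, evict P, frames [W, D, R, X]
W -> hit
P -> miss, evict X, frames [W, D, R, P]
F -> miss, evict P, frames [W, D, R, F]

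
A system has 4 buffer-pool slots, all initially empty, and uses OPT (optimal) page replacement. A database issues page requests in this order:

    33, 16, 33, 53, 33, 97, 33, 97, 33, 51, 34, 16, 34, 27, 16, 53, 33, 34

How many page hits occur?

10

33 → miss, frames {33}
16 → miss, frames {33,16}
33 → hit
53 → miss, frames {33,16,53}
33 → hit
97 → miss, frames {33,16,53,97}
33 → hit
97 → hit
33 → hit
51 → miss, evict 97, frames {33,16,53,51}
34 → miss, evict 51, frames {33,16,53,34}
16 → hit
34 → hit
27 → miss, evict 34, frames {33,16,53,27}
16 → hit
53 → hit
33 → hit
34 → miss, evict 27, frames {33,16,53,34}
Hits: 10.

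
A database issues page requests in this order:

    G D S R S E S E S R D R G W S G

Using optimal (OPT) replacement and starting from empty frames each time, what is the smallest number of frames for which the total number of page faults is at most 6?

f=1: 16 faults
f=2: 10 faults
f=3: 8 faults
f=4: 7 faults
f=5: 6 faults
f=6: 6 faults
Smallest f with faults ≤ 6 is 5.

5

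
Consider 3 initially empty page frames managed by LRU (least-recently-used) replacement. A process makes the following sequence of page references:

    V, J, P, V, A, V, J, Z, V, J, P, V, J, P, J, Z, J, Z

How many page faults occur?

V: fault, frames {V}
J: fault, frames {V,J}
P: fault, frames {V,J,P}
V: hit
A: fault, evict J, frames {P,V,A}
V: hit
J: fault, evict P, frames {A,V,J}
Z: fault, evict A, frames {V,J,Z}
V: hit
J: hit
P: fault, evict Z, frames {V,J,P}
V: hit
J: hit
P: hit
J: hit
Z: fault, evict V, frames {P,J,Z}
J: hit
Z: hit
Page faults: 8.

8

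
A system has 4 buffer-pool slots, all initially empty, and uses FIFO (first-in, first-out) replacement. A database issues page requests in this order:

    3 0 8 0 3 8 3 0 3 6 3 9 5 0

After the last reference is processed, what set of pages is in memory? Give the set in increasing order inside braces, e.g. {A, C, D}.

3 → miss, frames {3}
0 → miss, frames {3,0}
8 → miss, frames {3,0,8}
0 → hit
3 → hit
8 → hit
3 → hit
0 → hit
3 → hit
6 → miss, frames {3,0,8,6}
3 → hit
9 → miss, evict 3, frames {0,8,6,9}
5 → miss, evict 0, frames {8,6,9,5}
0 → miss, evict 8, frames {6,9,5,0}

{0, 5, 6, 9}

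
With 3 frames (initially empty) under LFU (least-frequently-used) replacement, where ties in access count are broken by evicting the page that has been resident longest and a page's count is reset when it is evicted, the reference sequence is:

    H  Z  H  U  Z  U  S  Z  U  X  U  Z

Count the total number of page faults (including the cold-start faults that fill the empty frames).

H -> miss, frames (H)
Z -> miss, frames (H Z)
H -> hit
U -> miss, frames (H Z U)
Z -> hit
U -> hit
S -> miss, evict H, frames (Z U S)
Z -> hit
U -> hit
X -> miss, evict S, frames (Z U X)
U -> hit
Z -> hit
Page faults: 5.

5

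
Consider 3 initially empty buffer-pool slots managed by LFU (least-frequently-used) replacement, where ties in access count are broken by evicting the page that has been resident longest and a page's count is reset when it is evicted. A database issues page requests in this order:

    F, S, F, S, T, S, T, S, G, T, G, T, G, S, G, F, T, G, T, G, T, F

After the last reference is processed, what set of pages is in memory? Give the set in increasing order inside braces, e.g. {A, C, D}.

F: miss, frames {F}
S: miss, frames {F,S}
F: hit
S: hit
T: miss, frames {F,S,T}
S: hit
T: hit
S: hit
G: miss, evict F, frames {S,T,G}
T: hit
G: hit
T: hit
G: hit
S: hit
G: hit
F: miss, evict T, frames {S,G,F}
T: miss, evict F, frames {S,G,T}
G: hit
T: hit
G: hit
T: hit
F: miss, evict T, frames {S,G,F}

{F, G, S}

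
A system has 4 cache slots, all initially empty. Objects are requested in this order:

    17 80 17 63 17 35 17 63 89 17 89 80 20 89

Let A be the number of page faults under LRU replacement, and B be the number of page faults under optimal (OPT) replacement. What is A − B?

1

Under LRU: F F . F . F . . F . . F F . → 7 faults.
Under OPT: F F . F . F . . F . . . F . → 6 faults.
A − B = 7 − 6 = 1.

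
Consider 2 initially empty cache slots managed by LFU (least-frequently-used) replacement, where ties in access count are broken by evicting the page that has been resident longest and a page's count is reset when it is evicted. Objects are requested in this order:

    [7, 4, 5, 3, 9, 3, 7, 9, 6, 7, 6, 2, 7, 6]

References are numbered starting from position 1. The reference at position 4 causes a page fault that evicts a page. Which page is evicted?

4

pos 1: 7 → fault, frames {7}
pos 2: 4 → fault, frames {7,4}
pos 3: 5 → fault, evict 7, frames {4,5}
pos 4: 3 → fault, evict 4, frames {5,3}
At position 4, page 4 is evicted.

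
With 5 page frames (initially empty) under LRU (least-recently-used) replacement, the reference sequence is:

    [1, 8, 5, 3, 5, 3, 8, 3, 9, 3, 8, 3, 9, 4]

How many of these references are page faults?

6

1 → miss, frames {1}
8 → miss, frames {1,8}
5 → miss, frames {1,8,5}
3 → miss, frames {1,8,5,3}
5 → hit
3 → hit
8 → hit
3 → hit
9 → miss, frames {1,5,8,3,9}
3 → hit
8 → hit
3 → hit
9 → hit
4 → miss, evict 1, frames {5,8,3,9,4}
Page faults: 6.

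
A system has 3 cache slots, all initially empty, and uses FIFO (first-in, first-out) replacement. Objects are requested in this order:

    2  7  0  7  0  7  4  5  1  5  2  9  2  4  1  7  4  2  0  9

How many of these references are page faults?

2 -> fault, frames [2]
7 -> fault, frames [2, 7]
0 -> fault, frames [2, 7, 0]
7 -> hit
0 -> hit
7 -> hit
4 -> fault, evict 2, frames [7, 0, 4]
5 -> fault, evict 7, frames [0, 4, 5]
1 -> fault, evict 0, frames [4, 5, 1]
5 -> hit
2 -> fault, evict 4, frames [5, 1, 2]
9 -> fault, evict 5, frames [1, 2, 9]
2 -> hit
4 -> fault, evict 1, frames [2, 9, 4]
1 -> fault, evict 2, frames [9, 4, 1]
7 -> fault, evict 9, frames [4, 1, 7]
4 -> hit
2 -> fault, evict 4, frames [1, 7, 2]
0 -> fault, evict 1, frames [7, 2, 0]
9 -> fault, evict 7, frames [2, 0, 9]
Page faults: 14.

14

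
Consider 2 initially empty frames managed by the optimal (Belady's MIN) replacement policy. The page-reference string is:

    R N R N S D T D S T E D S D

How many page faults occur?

R -> fault, frames [R]
N -> fault, frames [R, N]
R -> hit
N -> hit
S -> fault, evict N, frames [R, S]
D -> fault, evict R, frames [S, D]
T -> fault, evict S, frames [D, T]
D -> hit
S -> fault, evict D, frames [T, S]
T -> hit
E -> fault, evict T, frames [S, E]
D -> fault, evict E, frames [S, D]
S -> hit
D -> hit
Page faults: 8.

8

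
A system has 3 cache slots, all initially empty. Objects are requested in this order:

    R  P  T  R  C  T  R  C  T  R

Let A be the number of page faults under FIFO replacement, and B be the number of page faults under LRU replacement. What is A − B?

1

Under FIFO: F F F . F . F . . . → 5 faults.
Under LRU: F F F . F . . . . . → 4 faults.
A − B = 5 − 4 = 1.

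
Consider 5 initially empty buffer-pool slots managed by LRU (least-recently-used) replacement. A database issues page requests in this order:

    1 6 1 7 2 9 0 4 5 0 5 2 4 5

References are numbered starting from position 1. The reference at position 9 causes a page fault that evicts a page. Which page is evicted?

7

pos 1: 1 -> miss, frames [1]
pos 2: 6 -> miss, frames [1, 6]
pos 3: 1 -> hit
pos 4: 7 -> miss, frames [6, 1, 7]
pos 5: 2 -> miss, frames [6, 1, 7, 2]
pos 6: 9 -> miss, frames [6, 1, 7, 2, 9]
pos 7: 0 -> miss, evict 6, frames [1, 7, 2, 9, 0]
pos 8: 4 -> miss, evict 1, frames [7, 2, 9, 0, 4]
pos 9: 5 -> miss, evict 7, frames [2, 9, 0, 4, 5]
At position 9, page 7 is evicted.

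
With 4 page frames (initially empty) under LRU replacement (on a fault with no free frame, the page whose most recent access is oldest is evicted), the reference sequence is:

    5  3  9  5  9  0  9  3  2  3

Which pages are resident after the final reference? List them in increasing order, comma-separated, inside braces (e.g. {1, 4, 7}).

5 → miss, frames [5]
3 → miss, frames [5, 3]
9 → miss, frames [5, 3, 9]
5 → hit
9 → hit
0 → miss, frames [3, 5, 9, 0]
9 → hit
3 → hit
2 → miss, evict 5, frames [0, 9, 3, 2]
3 → hit

{0, 2, 3, 9}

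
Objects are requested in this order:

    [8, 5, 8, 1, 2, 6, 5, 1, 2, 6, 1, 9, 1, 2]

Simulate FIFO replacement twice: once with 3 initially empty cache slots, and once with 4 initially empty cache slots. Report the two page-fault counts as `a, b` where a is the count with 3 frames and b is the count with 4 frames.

12, 6

3 frames: F F . F F F F F F F . F F F → 12 faults.
4 frames: F F . F F F . . . . . F . . → 6 faults.
6 < 12: adding a frame reduced faults, as is typical.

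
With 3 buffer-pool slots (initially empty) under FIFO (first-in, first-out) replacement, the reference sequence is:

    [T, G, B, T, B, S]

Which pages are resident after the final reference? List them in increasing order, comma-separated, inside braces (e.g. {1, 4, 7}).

T: miss, frames [T]
G: miss, frames [T, G]
B: miss, frames [T, G, B]
T: hit
B: hit
S: miss, evict T, frames [G, B, S]

{B, G, S}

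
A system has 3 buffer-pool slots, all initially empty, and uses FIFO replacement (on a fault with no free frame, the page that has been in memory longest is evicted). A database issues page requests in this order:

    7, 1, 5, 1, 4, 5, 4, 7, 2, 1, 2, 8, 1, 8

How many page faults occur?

7 -> miss, frames {7}
1 -> miss, frames {7,1}
5 -> miss, frames {7,1,5}
1 -> hit
4 -> miss, evict 7, frames {1,5,4}
5 -> hit
4 -> hit
7 -> miss, evict 1, frames {5,4,7}
2 -> miss, evict 5, frames {4,7,2}
1 -> miss, evict 4, frames {7,2,1}
2 -> hit
8 -> miss, evict 7, frames {2,1,8}
1 -> hit
8 -> hit
Page faults: 8.

8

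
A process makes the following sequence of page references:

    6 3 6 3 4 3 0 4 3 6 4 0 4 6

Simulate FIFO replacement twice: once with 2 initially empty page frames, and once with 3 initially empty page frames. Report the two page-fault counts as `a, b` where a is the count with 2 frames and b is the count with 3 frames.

9, 5

2 frames: F F . . F . F . F F F F . F → 9 faults.
3 frames: F F . . F . F . . F . . . . → 5 faults.
5 < 9: adding a frame reduced faults, as is typical.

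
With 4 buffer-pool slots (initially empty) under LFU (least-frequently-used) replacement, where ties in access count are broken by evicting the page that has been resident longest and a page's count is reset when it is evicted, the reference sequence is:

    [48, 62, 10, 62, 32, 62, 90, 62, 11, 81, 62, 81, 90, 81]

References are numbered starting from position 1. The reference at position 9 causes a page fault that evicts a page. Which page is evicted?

pos 1: 48 → miss, frames (48)
pos 2: 62 → miss, frames (48 62)
pos 3: 10 → miss, frames (48 62 10)
pos 4: 62 → hit
pos 5: 32 → miss, frames (48 62 10 32)
pos 6: 62 → hit
pos 7: 90 → miss, evict 48, frames (62 10 32 90)
pos 8: 62 → hit
pos 9: 11 → miss, evict 10, frames (62 32 90 11)
At position 9, page 10 is evicted.

10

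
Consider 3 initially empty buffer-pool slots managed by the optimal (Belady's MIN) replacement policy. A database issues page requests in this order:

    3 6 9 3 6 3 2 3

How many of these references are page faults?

3: miss, frames (3)
6: miss, frames (3 6)
9: miss, frames (3 6 9)
3: hit
6: hit
3: hit
2: miss, evict 9, frames (3 6 2)
3: hit
Page faults: 4.

4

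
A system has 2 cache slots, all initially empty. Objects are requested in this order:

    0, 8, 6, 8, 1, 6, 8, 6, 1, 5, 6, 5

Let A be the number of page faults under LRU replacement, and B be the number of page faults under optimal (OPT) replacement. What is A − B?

2

Under LRU: F F F . F F F . F F F . → 9 faults.
Under OPT: F F F . F . F . F F . . → 7 faults.
A − B = 9 − 7 = 2.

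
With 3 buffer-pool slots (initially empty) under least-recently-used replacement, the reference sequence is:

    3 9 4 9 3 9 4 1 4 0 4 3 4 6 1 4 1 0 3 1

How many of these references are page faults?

3 -> fault, frames (3)
9 -> fault, frames (3 9)
4 -> fault, frames (3 9 4)
9 -> hit
3 -> hit
9 -> hit
4 -> hit
1 -> fault, evict 3, frames (9 4 1)
4 -> hit
0 -> fault, evict 9, frames (1 4 0)
4 -> hit
3 -> fault, evict 1, frames (0 4 3)
4 -> hit
6 -> fault, evict 0, frames (3 4 6)
1 -> fault, evict 3, frames (4 6 1)
4 -> hit
1 -> hit
0 -> fault, evict 6, frames (4 1 0)
3 -> fault, evict 4, frames (1 0 3)
1 -> hit
Page faults: 10.

10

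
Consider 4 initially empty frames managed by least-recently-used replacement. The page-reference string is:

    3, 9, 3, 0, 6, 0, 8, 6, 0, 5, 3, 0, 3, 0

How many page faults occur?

7

3 → miss, frames (3)
9 → miss, frames (3 9)
3 → hit
0 → miss, frames (9 3 0)
6 → miss, frames (9 3 0 6)
0 → hit
8 → miss, evict 9, frames (3 6 0 8)
6 → hit
0 → hit
5 → miss, evict 3, frames (8 6 0 5)
3 → miss, evict 8, frames (6 0 5 3)
0 → hit
3 → hit
0 → hit
Page faults: 7.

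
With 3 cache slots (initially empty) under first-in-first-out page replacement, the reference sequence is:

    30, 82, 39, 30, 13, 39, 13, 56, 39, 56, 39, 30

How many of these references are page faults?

30: fault, frames [30]
82: fault, frames [30, 82]
39: fault, frames [30, 82, 39]
30: hit
13: fault, evict 30, frames [82, 39, 13]
39: hit
13: hit
56: fault, evict 82, frames [39, 13, 56]
39: hit
56: hit
39: hit
30: fault, evict 39, frames [13, 56, 30]
Page faults: 6.

6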